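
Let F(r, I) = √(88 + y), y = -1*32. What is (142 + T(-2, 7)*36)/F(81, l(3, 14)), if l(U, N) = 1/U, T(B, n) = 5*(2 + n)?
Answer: 881*√14/14 ≈ 235.46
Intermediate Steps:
T(B, n) = 10 + 5*n
y = -32
F(r, I) = 2*√14 (F(r, I) = √(88 - 32) = √56 = 2*√14)
(142 + T(-2, 7)*36)/F(81, l(3, 14)) = (142 + (10 + 5*7)*36)/((2*√14)) = (142 + (10 + 35)*36)*(√14/28) = (142 + 45*36)*(√14/28) = (142 + 1620)*(√14/28) = 1762*(√14/28) = 881*√14/14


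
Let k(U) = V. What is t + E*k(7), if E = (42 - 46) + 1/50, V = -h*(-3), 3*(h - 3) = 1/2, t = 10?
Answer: -2781/100 ≈ -27.810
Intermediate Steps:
h = 19/6 (h = 3 + (⅓)/2 = 3 + (⅓)*(½) = 3 + ⅙ = 19/6 ≈ 3.1667)
V = 19/2 (V = -1*19/6*(-3) = -19/6*(-3) = 19/2 ≈ 9.5000)
k(U) = 19/2
E = -199/50 (E = -4 + 1/50 = -199/50 ≈ -3.9800)
t + E*k(7) = 10 - 199/50*19/2 = 10 - 3781/100 = -2781/100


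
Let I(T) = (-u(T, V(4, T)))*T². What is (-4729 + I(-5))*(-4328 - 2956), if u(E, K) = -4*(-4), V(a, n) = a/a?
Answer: 37359636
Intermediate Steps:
V(a, n) = 1
u(E, K) = 16
I(T) = -16*T² (I(T) = (-1*16)*T² = -16*T²)
(-4729 + I(-5))*(-4328 - 2956) = (-4729 - 16*(-5)²)*(-4328 - 2956) = (-4729 - 16*25)*(-7284) = (-4729 - 400)*(-7284) = -5129*(-7284) = 37359636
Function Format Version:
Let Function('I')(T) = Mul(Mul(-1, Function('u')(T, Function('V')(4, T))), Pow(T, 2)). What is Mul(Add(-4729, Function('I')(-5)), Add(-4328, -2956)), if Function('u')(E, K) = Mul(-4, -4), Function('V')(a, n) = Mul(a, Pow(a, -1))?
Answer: 37359636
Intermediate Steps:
Function('V')(a, n) = 1
Function('u')(E, K) = 16
Function('I')(T) = Mul(-16, Pow(T, 2)) (Function('I')(T) = Mul(Mul(-1, 16), Pow(T, 2)) = Mul(-16, Pow(T, 2)))
Mul(Add(-4729, Function('I')(-5)), Add(-4328, -2956)) = Mul(Add(-4729, Mul(-16, Pow(-5, 2))), Add(-4328, -2956)) = Mul(Add(-4729, Mul(-16, 25)), -7284) = Mul(Add(-4729, -400), -7284) = Mul(-5129, -7284) = 37359636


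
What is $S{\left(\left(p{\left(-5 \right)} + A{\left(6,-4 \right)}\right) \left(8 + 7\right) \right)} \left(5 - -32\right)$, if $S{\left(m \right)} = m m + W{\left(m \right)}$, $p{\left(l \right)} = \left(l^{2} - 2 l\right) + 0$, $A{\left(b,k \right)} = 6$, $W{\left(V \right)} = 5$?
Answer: $13994510$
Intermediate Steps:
$p{\left(l \right)} = l^{2} - 2 l$
$S{\left(m \right)} = 5 + m^{2}$ ($S{\left(m \right)} = m m + 5 = m^{2} + 5 = 5 + m^{2}$)
$S{\left(\left(p{\left(-5 \right)} + A{\left(6,-4 \right)}\right) \left(8 + 7\right) \right)} \left(5 - -32\right) = \left(5 + \left(\left(- 5 \left(-2 - 5\right) + 6\right) \left(8 + 7\right)\right)^{2}\right) \left(5 - -32\right) = \left(5 + \left(\left(\left(-5\right) \left(-7\right) + 6\right) 15\right)^{2}\right) \left(5 + 32\right) = \left(5 + \left(\left(35 + 6\right) 15\right)^{2}\right) 37 = \left(5 + \left(41 \cdot 15\right)^{2}\right) 37 = \left(5 + 615^{2}\right) 37 = \left(5 + 378225\right) 37 = 378230 \cdot 37 = 13994510$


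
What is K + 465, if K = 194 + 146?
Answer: 805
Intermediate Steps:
K = 340
K + 465 = 340 + 465 = 805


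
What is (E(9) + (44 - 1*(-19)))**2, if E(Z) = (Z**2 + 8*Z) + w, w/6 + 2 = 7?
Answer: 60516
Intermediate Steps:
w = 30 (w = -12 + 6*7 = -12 + 42 = 30)
E(Z) = 30 + Z**2 + 8*Z (E(Z) = (Z**2 + 8*Z) + 30 = 30 + Z**2 + 8*Z)
(E(9) + (44 - 1*(-19)))**2 = ((30 + 9**2 + 8*9) + (44 - 1*(-19)))**2 = ((30 + 81 + 72) + (44 + 19))**2 = (183 + 63)**2 = 246**2 = 60516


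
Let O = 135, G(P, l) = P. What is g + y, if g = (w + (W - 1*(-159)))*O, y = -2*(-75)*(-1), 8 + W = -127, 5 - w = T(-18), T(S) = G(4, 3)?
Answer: 3225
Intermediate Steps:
T(S) = 4
w = 1 (w = 5 - 1*4 = 5 - 4 = 1)
W = -135 (W = -8 - 127 = -135)
y = -150 (y = 150*(-1) = -150)
g = 3375 (g = (1 + (-135 - 1*(-159)))*135 = (1 + (-135 + 159))*135 = (1 + 24)*135 = 25*135 = 3375)
g + y = 3375 - 150 = 3225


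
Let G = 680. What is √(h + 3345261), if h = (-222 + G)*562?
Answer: √3602657 ≈ 1898.1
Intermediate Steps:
h = 257396 (h = (-222 + 680)*562 = 458*562 = 257396)
√(h + 3345261) = √(257396 + 3345261) = √3602657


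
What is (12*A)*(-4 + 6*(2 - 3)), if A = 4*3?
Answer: -1440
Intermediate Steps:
A = 12
(12*A)*(-4 + 6*(2 - 3)) = (12*12)*(-4 + 6*(2 - 3)) = 144*(-4 + 6*(-1)) = 144*(-4 - 6) = 144*(-10) = -1440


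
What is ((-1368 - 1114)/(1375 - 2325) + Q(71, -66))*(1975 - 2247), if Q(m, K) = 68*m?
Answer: -624115152/475 ≈ -1.3139e+6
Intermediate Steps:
((-1368 - 1114)/(1375 - 2325) + Q(71, -66))*(1975 - 2247) = ((-1368 - 1114)/(1375 - 2325) + 68*71)*(1975 - 2247) = (-2482/(-950) + 4828)*(-272) = (-2482*(-1/950) + 4828)*(-272) = (1241/475 + 4828)*(-272) = (2294541/475)*(-272) = -624115152/475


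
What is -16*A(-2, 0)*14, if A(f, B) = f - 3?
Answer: 1120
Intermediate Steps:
A(f, B) = -3 + f
-16*A(-2, 0)*14 = -16*(-3 - 2)*14 = -16*(-5)*14 = 80*14 = 1120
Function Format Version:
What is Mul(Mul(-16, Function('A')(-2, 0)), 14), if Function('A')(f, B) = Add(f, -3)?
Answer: 1120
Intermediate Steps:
Function('A')(f, B) = Add(-3, f)
Mul(Mul(-16, Function('A')(-2, 0)), 14) = Mul(Mul(-16, Add(-3, -2)), 14) = Mul(Mul(-16, -5), 14) = Mul(80, 14) = 1120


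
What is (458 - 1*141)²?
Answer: 100489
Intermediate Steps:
(458 - 1*141)² = (458 - 141)² = 317² = 100489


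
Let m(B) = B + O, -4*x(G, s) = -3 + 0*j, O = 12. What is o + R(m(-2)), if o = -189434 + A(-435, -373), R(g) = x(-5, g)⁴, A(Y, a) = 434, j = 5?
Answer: -48383919/256 ≈ -1.8900e+5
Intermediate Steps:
x(G, s) = ¾ (x(G, s) = -(-3 + 0*5)/4 = -(-3 + 0)/4 = -¼*(-3) = ¾)
m(B) = 12 + B (m(B) = B + 12 = 12 + B)
R(g) = 81/256 (R(g) = (¾)⁴ = 81/256)
o = -189000 (o = -189434 + 434 = -189000)
o + R(m(-2)) = -189000 + 81/256 = -48383919/256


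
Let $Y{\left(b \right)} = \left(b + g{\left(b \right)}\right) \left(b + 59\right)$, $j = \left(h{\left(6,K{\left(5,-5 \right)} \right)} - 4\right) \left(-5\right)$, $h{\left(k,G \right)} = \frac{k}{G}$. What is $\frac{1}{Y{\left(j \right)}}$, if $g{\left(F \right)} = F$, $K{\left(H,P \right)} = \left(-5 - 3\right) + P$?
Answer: $\frac{169}{613060} \approx 0.00027567$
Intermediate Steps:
$K{\left(H,P \right)} = -8 + P$
$j = \frac{290}{13}$ ($j = \left(\frac{6}{-8 - 5} - 4\right) \left(-5\right) = \left(\frac{6}{-13} - 4\right) \left(-5\right) = \left(6 \left(- \frac{1}{13}\right) - 4\right) \left(-5\right) = \left(- \frac{6}{13} - 4\right) \left(-5\right) = \left(- \frac{58}{13}\right) \left(-5\right) = \frac{290}{13} \approx 22.308$)
$Y{\left(b \right)} = 2 b \left(59 + b\right)$ ($Y{\left(b \right)} = \left(b + b\right) \left(b + 59\right) = 2 b \left(59 + b\right)$)
$\frac{1}{Y{\left(j \right)}} = \frac{1}{2 \cdot \frac{290}{13} \left(59 + \frac{290}{13}\right)} = \frac{1}{2 \cdot \frac{290}{13} \cdot \frac{1057}{13}} = \frac{1}{\frac{613060}{169}} = \frac{169}{613060}$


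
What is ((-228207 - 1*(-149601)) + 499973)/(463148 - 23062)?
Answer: 421367/440086 ≈ 0.95747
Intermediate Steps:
((-228207 - 1*(-149601)) + 499973)/(463148 - 23062) = ((-228207 + 149601) + 499973)/440086 = (-78606 + 499973)*(1/440086) = 421367*(1/440086) = 421367/440086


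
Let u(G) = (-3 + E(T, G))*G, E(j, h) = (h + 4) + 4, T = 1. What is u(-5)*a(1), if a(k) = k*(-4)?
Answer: 0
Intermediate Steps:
E(j, h) = 8 + h (E(j, h) = (4 + h) + 4 = 8 + h)
a(k) = -4*k
u(G) = G*(5 + G) (u(G) = (-3 + (8 + G))*G = (5 + G)*G = G*(5 + G))
u(-5)*a(1) = (-5*(5 - 5))*(-4*1) = -5*0*(-4) = 0*(-4) = 0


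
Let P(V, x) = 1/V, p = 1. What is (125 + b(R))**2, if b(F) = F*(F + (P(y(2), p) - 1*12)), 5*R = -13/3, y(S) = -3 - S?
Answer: 940832929/50625 ≈ 18584.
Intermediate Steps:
R = -13/15 (R = (-13/3)/5 = (-13*1/3)/5 = (1/5)*(-13/3) = -13/15 ≈ -0.86667)
b(F) = F*(-61/5 + F) (b(F) = F*(F + (1/(-3 - 1*2) - 1*12)) = F*(F + (1/(-3 - 2) - 12)) = F*(F + (1/(-5) - 12)) = F*(F + (-1/5 - 12)) = F*(F - 61/5) = F*(-61/5 + F))
(125 + b(R))**2 = (125 + (1/5)*(-13/15)*(-61 + 5*(-13/15)))**2 = (125 + (1/5)*(-13/15)*(-61 - 13/3))**2 = (125 + (1/5)*(-13/15)*(-196/3))**2 = (125 + 2548/225)**2 = (30673/225)**2 = 940832929/50625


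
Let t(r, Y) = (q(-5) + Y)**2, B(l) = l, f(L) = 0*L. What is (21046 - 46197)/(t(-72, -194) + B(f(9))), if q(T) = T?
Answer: -25151/39601 ≈ -0.63511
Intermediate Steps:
f(L) = 0
t(r, Y) = (-5 + Y)**2
(21046 - 46197)/(t(-72, -194) + B(f(9))) = (21046 - 46197)/((-5 - 194)**2 + 0) = -25151/((-199)**2 + 0) = -25151/(39601 + 0) = -25151/39601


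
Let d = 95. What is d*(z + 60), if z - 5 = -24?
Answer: 3895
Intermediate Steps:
z = -19 (z = 5 - 24 = -19)
d*(z + 60) = 95*(-19 + 60) = 95*41 = 3895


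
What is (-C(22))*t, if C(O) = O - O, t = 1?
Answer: 0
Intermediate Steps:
C(O) = 0
(-C(22))*t = -1*0*1 = 0*1 = 0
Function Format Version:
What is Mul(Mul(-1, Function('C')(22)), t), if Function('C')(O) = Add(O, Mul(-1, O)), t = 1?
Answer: 0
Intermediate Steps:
Function('C')(O) = 0
Mul(Mul(-1, Function('C')(22)), t) = Mul(Mul(-1, 0), 1) = Mul(0, 1) = 0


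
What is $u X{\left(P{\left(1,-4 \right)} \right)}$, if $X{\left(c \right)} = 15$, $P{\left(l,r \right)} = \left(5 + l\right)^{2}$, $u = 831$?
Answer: $12465$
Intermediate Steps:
$u X{\left(P{\left(1,-4 \right)} \right)} = 831 \cdot 15 = 12465$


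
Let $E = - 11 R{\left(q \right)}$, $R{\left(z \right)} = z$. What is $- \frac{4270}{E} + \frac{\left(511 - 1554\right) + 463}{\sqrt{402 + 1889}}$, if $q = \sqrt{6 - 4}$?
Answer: $- \frac{20 \sqrt{2291}}{79} + \frac{2135 \sqrt{2}}{11} \approx 262.37$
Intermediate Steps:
$q = \sqrt{2} \approx 1.4142$
$E = - 11 \sqrt{2} \approx -15.556$
$- \frac{4270}{E} + \frac{\left(511 - 1554\right) + 463}{\sqrt{402 + 1889}} = - \frac{4270}{\left(-11\right) \sqrt{2}} + \frac{\left(511 - 1554\right) + 463}{\sqrt{402 + 1889}} = - 4270 \left(- \frac{\sqrt{2}}{22}\right) + \frac{-1043 + 463}{\sqrt{2291}} = \frac{2135 \sqrt{2}}{11} - 580 \frac{\sqrt{2291}}{2291} = \frac{2135 \sqrt{2}}{11} - \frac{20 \sqrt{2291}}{79} = - \frac{20 \sqrt{2291}}{79} + \frac{2135 \sqrt{2}}{11}$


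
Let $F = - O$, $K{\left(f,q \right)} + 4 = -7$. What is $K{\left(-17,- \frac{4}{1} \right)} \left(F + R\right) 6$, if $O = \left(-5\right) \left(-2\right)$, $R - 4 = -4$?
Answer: $660$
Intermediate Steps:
$R = 0$ ($R = 4 - 4 = 0$)
$O = 10$
$K{\left(f,q \right)} = -11$ ($K{\left(f,q \right)} = -4 - 7 = -11$)
$F = -10$ ($F = \left(-1\right) 10 = -10$)
$K{\left(-17,- \frac{4}{1} \right)} \left(F + R\right) 6 = - 11 \left(-10 + 0\right) 6 = - 11 \left(\left(-10\right) 6\right) = \left(-11\right) \left(-60\right) = 660$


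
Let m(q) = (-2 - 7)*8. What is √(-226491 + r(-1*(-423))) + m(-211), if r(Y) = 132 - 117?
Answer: -72 + 18*I*√699 ≈ -72.0 + 475.9*I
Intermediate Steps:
m(q) = -72 (m(q) = -9*8 = -72)
r(Y) = 15
√(-226491 + r(-1*(-423))) + m(-211) = √(-226491 + 15) - 72 = √(-226476) - 72 = 18*I*√699 - 72 = -72 + 18*I*√699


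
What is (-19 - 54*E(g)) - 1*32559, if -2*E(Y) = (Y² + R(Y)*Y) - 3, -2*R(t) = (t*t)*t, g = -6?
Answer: -49183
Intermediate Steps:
R(t) = -t³/2 (R(t) = -t*t*t/2 = -t²*t/2 = -t³/2)
E(Y) = 3/2 - Y²/2 + Y⁴/4 (E(Y) = -((Y² + (-Y³/2)*Y) - 3)/2 = -((Y² - Y⁴/2) - 3)/2 = -(-3 + Y² - Y⁴/2)/2 = 3/2 - Y²/2 + Y⁴/4)
(-19 - 54*E(g)) - 1*32559 = (-19 - 54*(3/2 - ½*(-6)² + (¼)*(-6)⁴)) - 1*32559 = (-19 - 54*(3/2 - ½*36 + (¼)*1296)) - 32559 = (-19 - 54*(3/2 - 18 + 324)) - 32559 = (-19 - 54*615/2) - 32559 = (-19 - 16605) - 32559 = -16624 - 32559 = -49183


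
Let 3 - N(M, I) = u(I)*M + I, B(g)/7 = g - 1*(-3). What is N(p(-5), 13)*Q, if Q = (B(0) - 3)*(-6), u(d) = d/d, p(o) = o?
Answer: 540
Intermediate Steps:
B(g) = 21 + 7*g (B(g) = 7*(g - 1*(-3)) = 7*(g + 3) = 7*(3 + g) = 21 + 7*g)
u(d) = 1
Q = -108 (Q = ((21 + 7*0) - 3)*(-6) = ((21 + 0) - 3)*(-6) = (21 - 3)*(-6) = 18*(-6) = -108)
N(M, I) = 3 - I - M (N(M, I) = 3 - (1*M + I) = 3 - (M + I) = 3 - (I + M) = 3 + (-I - M) = 3 - I - M)
N(p(-5), 13)*Q = (3 - 1*13 - 1*(-5))*(-108) = (3 - 13 + 5)*(-108) = -5*(-108) = 540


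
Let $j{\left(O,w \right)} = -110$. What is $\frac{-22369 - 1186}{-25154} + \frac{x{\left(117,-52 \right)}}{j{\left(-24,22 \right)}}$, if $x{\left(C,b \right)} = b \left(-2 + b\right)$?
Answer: $- \frac{34020691}{1383470} \approx -24.591$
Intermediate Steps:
$\frac{-22369 - 1186}{-25154} + \frac{x{\left(117,-52 \right)}}{j{\left(-24,22 \right)}} = \frac{-22369 - 1186}{-25154} + \frac{\left(-52\right) \left(-2 - 52\right)}{-110} = \left(-23555\right) \left(- \frac{1}{25154}\right) + \left(-52\right) \left(-54\right) \left(- \frac{1}{110}\right) = \frac{23555}{25154} + 2808 \left(- \frac{1}{110}\right) = \frac{23555}{25154} - \frac{1404}{55} = - \frac{34020691}{1383470}$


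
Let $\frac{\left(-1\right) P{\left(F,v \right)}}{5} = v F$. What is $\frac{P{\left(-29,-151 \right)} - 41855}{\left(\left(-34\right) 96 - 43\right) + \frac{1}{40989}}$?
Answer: $\frac{76854375}{3986783} \approx 19.277$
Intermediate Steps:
$P{\left(F,v \right)} = - 5 F v$ ($P{\left(F,v \right)} = - 5 v F = - 5 F v$)
$\frac{P{\left(-29,-151 \right)} - 41855}{\left(\left(-34\right) 96 - 43\right) + \frac{1}{40989}} = \frac{\left(-5\right) \left(-29\right) \left(-151\right) - 41855}{\left(\left(-34\right) 96 - 43\right) + \frac{1}{40989}} = \frac{-21895 - 41855}{\left(-3264 - 43\right) + \frac{1}{40989}} = - \frac{63750}{-3307 + \frac{1}{40989}} = - \frac{63750}{- \frac{135550622}{40989}} = \left(-63750\right) \left(- \frac{40989}{135550622}\right) = \frac{76854375}{3986783}$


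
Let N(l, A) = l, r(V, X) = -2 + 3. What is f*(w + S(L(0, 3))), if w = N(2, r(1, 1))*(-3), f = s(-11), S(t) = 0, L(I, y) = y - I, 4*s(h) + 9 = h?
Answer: 30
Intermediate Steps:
r(V, X) = 1
s(h) = -9/4 + h/4
f = -5 (f = -9/4 + (¼)*(-11) = -9/4 - 11/4 = -5)
w = -6 (w = 2*(-3) = -6)
f*(w + S(L(0, 3))) = -5*(-6 + 0) = -5*(-6) = 30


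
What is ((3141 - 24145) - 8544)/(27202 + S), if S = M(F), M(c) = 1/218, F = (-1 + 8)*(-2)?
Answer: -6441464/5930037 ≈ -1.0862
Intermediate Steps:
F = -14 (F = 7*(-2) = -14)
M(c) = 1/218
S = 1/218 ≈ 0.0045872
((3141 - 24145) - 8544)/(27202 + S) = ((3141 - 24145) - 8544)/(27202 + 1/218) = (-21004 - 8544)/(5930037/218) = -29548*218/5930037 = -6441464/5930037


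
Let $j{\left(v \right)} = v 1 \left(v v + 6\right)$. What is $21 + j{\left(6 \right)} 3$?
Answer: $777$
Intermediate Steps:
$j{\left(v \right)} = v \left(6 + v^{2}\right)$ ($j{\left(v \right)} = v \left(v^{2} + 6\right) = v \left(6 + v^{2}\right)$)
$21 + j{\left(6 \right)} 3 = 21 + 6 \left(6 + 6^{2}\right) 3 = 21 + 6 \left(6 + 36\right) 3 = 21 + 6 \cdot 42 \cdot 3 = 21 + 252 \cdot 3 = 21 + 756 = 777$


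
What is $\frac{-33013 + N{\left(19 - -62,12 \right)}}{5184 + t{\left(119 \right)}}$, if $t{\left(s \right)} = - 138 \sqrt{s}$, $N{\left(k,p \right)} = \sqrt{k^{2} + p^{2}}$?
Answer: $- \frac{4753872}{683545} - \frac{759299 \sqrt{119}}{4101270} + \frac{23 \sqrt{88655}}{1367090} + \frac{432 \sqrt{745}}{683545} \approx -8.9521$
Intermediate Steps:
$\frac{-33013 + N{\left(19 - -62,12 \right)}}{5184 + t{\left(119 \right)}} = \frac{-33013 + \sqrt{\left(19 - -62\right)^{2} + 12^{2}}}{5184 - 138 \sqrt{119}} = \frac{-33013 + \sqrt{\left(19 + 62\right)^{2} + 144}}{5184 - 138 \sqrt{119}} = \frac{-33013 + \sqrt{81^{2} + 144}}{5184 - 138 \sqrt{119}} = \frac{-33013 + \sqrt{6561 + 144}}{5184 - 138 \sqrt{119}} = \frac{-33013 + \sqrt{6705}}{5184 - 138 \sqrt{119}} = \frac{-33013 + 3 \sqrt{745}}{5184 - 138 \sqrt{119}}$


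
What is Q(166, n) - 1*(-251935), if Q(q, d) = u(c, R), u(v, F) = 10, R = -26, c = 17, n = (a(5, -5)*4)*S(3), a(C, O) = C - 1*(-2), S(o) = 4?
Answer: 251945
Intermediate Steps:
a(C, O) = 2 + C (a(C, O) = C + 2 = 2 + C)
n = 112 (n = ((2 + 5)*4)*4 = (7*4)*4 = 28*4 = 112)
Q(q, d) = 10
Q(166, n) - 1*(-251935) = 10 - 1*(-251935) = 10 + 251935 = 251945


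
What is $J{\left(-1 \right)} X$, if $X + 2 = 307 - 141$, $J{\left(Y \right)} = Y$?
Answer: $-164$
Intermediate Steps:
$X = 164$ ($X = -2 + \left(307 - 141\right) = -2 + 166 = 164$)
$J{\left(-1 \right)} X = \left(-1\right) 164 = -164$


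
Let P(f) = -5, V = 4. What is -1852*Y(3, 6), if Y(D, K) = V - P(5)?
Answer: -16668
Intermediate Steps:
Y(D, K) = 9 (Y(D, K) = 4 - 1*(-5) = 4 + 5 = 9)
-1852*Y(3, 6) = -1852*9 = -16668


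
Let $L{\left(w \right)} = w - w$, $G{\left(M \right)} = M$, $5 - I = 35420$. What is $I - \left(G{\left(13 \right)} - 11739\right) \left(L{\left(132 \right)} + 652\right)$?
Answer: $7609937$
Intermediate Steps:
$I = -35415$ ($I = 5 - 35420 = -35415$)
$L{\left(w \right)} = 0$
$I - \left(G{\left(13 \right)} - 11739\right) \left(L{\left(132 \right)} + 652\right) = -35415 - \left(13 - 11739\right) \left(0 + 652\right) = -35415 - \left(-11726\right) 652 = -35415 - -7645352 = -35415 + 7645352 = 7609937$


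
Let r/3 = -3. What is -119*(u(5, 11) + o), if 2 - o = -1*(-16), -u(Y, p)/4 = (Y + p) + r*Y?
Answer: -12138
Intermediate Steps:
r = -9 (r = 3*(-3) = -9)
u(Y, p) = -4*p + 32*Y (u(Y, p) = -4*((Y + p) - 9*Y) = -4*(p - 8*Y) = -4*p + 32*Y)
o = -14 (o = 2 - (-1)*(-16) = 2 - 1*16 = 2 - 16 = -14)
-119*(u(5, 11) + o) = -119*((-4*11 + 32*5) - 14) = -119*((-44 + 160) - 14) = -119*(116 - 14) = -119*102 = -12138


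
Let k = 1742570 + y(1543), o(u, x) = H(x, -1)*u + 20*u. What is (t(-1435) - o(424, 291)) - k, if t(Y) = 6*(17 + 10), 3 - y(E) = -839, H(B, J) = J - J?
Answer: -1751730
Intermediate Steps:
H(B, J) = 0
o(u, x) = 20*u (o(u, x) = 0*u + 20*u = 0 + 20*u = 20*u)
y(E) = 842 (y(E) = 3 - 1*(-839) = 3 + 839 = 842)
t(Y) = 162 (t(Y) = 6*27 = 162)
k = 1743412 (k = 1742570 + 842 = 1743412)
(t(-1435) - o(424, 291)) - k = (162 - 20*424) - 1*1743412 = (162 - 1*8480) - 1743412 = (162 - 8480) - 1743412 = -8318 - 1743412 = -1751730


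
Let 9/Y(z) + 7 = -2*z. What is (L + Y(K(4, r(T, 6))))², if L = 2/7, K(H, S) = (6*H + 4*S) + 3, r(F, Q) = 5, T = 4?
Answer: 19321/499849 ≈ 0.038654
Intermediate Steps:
K(H, S) = 3 + 4*S + 6*H (K(H, S) = (4*S + 6*H) + 3 = 3 + 4*S + 6*H)
Y(z) = 9/(-7 - 2*z)
L = 2/7 (L = (⅐)*2 = 2/7 ≈ 0.28571)
(L + Y(K(4, r(T, 6))))² = (2/7 - 9/(7 + 2*(3 + 4*5 + 6*4)))² = (2/7 - 9/(7 + 2*(3 + 20 + 24)))² = (2/7 - 9/(7 + 2*47))² = (2/7 - 9/(7 + 94))² = (2/7 - 9/101)² = (139/707)² = 19321/499849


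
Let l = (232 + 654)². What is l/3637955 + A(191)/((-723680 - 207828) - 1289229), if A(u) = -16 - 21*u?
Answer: 1757919706837/8078941272835 ≈ 0.21759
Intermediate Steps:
l = 784996 (l = 886² = 784996)
l/3637955 + A(191)/((-723680 - 207828) - 1289229) = 784996/3637955 + (-16 - 21*191)/((-723680 - 207828) - 1289229) = 784996*(1/3637955) + (-16 - 4011)/(-931508 - 1289229) = 784996/3637955 - 4027/(-2220737) = 784996/3637955 - 4027*(-1/2220737) = 784996/3637955 + 4027/2220737 = 1757919706837/8078941272835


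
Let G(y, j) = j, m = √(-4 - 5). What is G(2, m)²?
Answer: -9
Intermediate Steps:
m = 3*I (m = √(-9) = 3*I ≈ 3.0*I)
G(2, m)² = (3*I)² = -9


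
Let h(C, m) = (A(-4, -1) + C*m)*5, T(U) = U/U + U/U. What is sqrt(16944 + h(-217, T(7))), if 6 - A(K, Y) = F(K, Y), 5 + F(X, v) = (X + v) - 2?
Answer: 4*sqrt(929) ≈ 121.92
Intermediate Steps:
F(X, v) = -7 + X + v (F(X, v) = -5 + ((X + v) - 2) = -5 + (-2 + X + v) = -7 + X + v)
A(K, Y) = 13 - K - Y (A(K, Y) = 6 - (-7 + K + Y) = 6 + (7 - K - Y) = 13 - K - Y)
T(U) = 2 (T(U) = 1 + 1 = 2)
h(C, m) = 90 + 5*C*m (h(C, m) = ((13 - 1*(-4) - 1*(-1)) + C*m)*5 = ((13 + 4 + 1) + C*m)*5 = (18 + C*m)*5 = 90 + 5*C*m)
sqrt(16944 + h(-217, T(7))) = sqrt(16944 + (90 + 5*(-217)*2)) = sqrt(16944 + (90 - 2170)) = sqrt(16944 - 2080) = sqrt(14864) = 4*sqrt(929)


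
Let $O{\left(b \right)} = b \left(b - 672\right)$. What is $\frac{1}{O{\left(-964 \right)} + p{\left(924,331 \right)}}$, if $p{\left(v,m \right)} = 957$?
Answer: $\frac{1}{1578061} \approx 6.3369 \cdot 10^{-7}$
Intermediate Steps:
$O{\left(b \right)} = b \left(-672 + b\right)$
$\frac{1}{O{\left(-964 \right)} + p{\left(924,331 \right)}} = \frac{1}{- 964 \left(-672 - 964\right) + 957} = \frac{1}{\left(-964\right) \left(-1636\right) + 957} = \frac{1}{1577104 + 957} = \frac{1}{1578061}$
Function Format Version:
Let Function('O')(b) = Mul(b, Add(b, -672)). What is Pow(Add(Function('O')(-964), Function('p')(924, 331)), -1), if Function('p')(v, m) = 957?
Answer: Rational(1, 1578061) ≈ 6.3369e-7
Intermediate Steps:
Function('O')(b) = Mul(b, Add(-672, b))
Pow(Add(Function('O')(-964), Function('p')(924, 331)), -1) = Pow(Add(Mul(-964, Add(-672, -964)), 957), -1) = Pow(Add(Mul(-964, -1636), 957), -1) = Pow(Add(1577104, 957), -1) = Pow(1578061, -1) = Rational(1, 1578061)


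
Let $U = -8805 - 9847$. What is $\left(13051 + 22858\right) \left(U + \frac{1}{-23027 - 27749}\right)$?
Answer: $- \frac{34008478578277}{50776} \approx -6.6977 \cdot 10^{8}$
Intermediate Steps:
$U = -18652$
$\left(13051 + 22858\right) \left(U + \frac{1}{-23027 - 27749}\right) = \left(13051 + 22858\right) \left(-18652 + \frac{1}{-23027 - 27749}\right) = 35909 \left(-18652 + \frac{1}{-50776}\right) = 35909 \left(-18652 - \frac{1}{50776}\right) = 35909 \left(- \frac{947073953}{50776}\right) = - \frac{34008478578277}{50776}$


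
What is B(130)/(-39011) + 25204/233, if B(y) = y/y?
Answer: 983233011/9089563 ≈ 108.17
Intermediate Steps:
B(y) = 1
B(130)/(-39011) + 25204/233 = 1/(-39011) + 25204/233 = 1*(-1/39011) + 25204*(1/233) = -1/39011 + 25204/233 = 983233011/9089563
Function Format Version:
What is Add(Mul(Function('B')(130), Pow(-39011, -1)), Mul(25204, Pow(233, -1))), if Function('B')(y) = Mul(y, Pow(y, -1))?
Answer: Rational(983233011, 9089563) ≈ 108.17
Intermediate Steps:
Function('B')(y) = 1
Add(Mul(Function('B')(130), Pow(-39011, -1)), Mul(25204, Pow(233, -1))) = Add(Mul(1, Pow(-39011, -1)), Mul(25204, Pow(233, -1))) = Add(Mul(1, Rational(-1, 39011)), Mul(25204, Rational(1, 233))) = Add(Rational(-1, 39011), Rational(25204, 233)) = Rational(983233011, 9089563)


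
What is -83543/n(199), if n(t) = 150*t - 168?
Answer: -83543/29682 ≈ -2.8146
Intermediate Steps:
n(t) = -168 + 150*t
-83543/n(199) = -83543/(-168 + 150*199) = -83543/(-168 + 29850) = -83543/29682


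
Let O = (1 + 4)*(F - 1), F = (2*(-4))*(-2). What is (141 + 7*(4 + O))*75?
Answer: 52050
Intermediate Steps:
F = 16 (F = -8*(-2) = 16)
O = 75 (O = (1 + 4)*(16 - 1) = 5*15 = 75)
(141 + 7*(4 + O))*75 = (141 + 7*(4 + 75))*75 = (141 + 7*79)*75 = (141 + 553)*75 = 694*75 = 52050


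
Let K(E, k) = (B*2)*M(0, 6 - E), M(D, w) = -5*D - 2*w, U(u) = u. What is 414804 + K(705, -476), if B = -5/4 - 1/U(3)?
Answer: 410377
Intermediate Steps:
B = -19/12 (B = -5/4 - 1/3 = -5*¼ - 1*⅓ = -5/4 - ⅓ = -19/12 ≈ -1.5833)
K(E, k) = 38 - 19*E/3 (K(E, k) = (-19/12*2)*(-5*0 - 2*(6 - E)) = -19*(0 + (-12 + 2*E))/6 = -19*(-12 + 2*E)/6 = 38 - 19*E/3)
414804 + K(705, -476) = 414804 + (38 - 19/3*705) = 414804 + (38 - 4465) = 414804 - 4427 = 410377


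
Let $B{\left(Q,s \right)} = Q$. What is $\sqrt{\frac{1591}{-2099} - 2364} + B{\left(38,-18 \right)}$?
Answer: $38 + \frac{i \sqrt{10418653073}}{2099} \approx 38.0 + 48.629 i$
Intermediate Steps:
$\sqrt{\frac{1591}{-2099} - 2364} + B{\left(38,-18 \right)} = \sqrt{\frac{1591}{-2099} - 2364} + 38 = \sqrt{1591 \left(- \frac{1}{2099}\right) - 2364} + 38 = \sqrt{- \frac{1591}{2099} - 2364} + 38 = \sqrt{- \frac{4963627}{2099}} + 38 = \frac{i \sqrt{10418653073}}{2099} + 38 = 38 + \frac{i \sqrt{10418653073}}{2099}$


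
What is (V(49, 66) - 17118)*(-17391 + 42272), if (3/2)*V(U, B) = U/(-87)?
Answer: -111165720376/261 ≈ -4.2592e+8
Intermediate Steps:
V(U, B) = -2*U/261 (V(U, B) = 2*(U/(-87))/3 = 2*(U*(-1/87))/3 = 2*(-U/87)/3 = -2*U/261)
(V(49, 66) - 17118)*(-17391 + 42272) = (-2/261*49 - 17118)*(-17391 + 42272) = (-98/261 - 17118)*24881 = -4467896/261*24881 = -111165720376/261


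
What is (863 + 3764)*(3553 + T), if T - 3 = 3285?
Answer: 31653307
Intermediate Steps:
T = 3288 (T = 3 + 3285 = 3288)
(863 + 3764)*(3553 + T) = (863 + 3764)*(3553 + 3288) = 4627*6841 = 31653307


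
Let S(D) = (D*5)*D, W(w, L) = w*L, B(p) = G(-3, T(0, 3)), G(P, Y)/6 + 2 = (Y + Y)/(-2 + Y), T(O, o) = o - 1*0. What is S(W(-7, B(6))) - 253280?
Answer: -112160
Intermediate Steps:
T(O, o) = o (T(O, o) = o + 0 = o)
G(P, Y) = -12 + 12*Y/(-2 + Y) (G(P, Y) = -12 + 6*((Y + Y)/(-2 + Y)) = -12 + 6*((2*Y)/(-2 + Y)) = -12 + 6*(2*Y/(-2 + Y)) = -12 + 12*Y/(-2 + Y))
B(p) = 24 (B(p) = 24/(-2 + 3) = 24/1 = 24*1 = 24)
W(w, L) = L*w
S(D) = 5*D**2 (S(D) = (5*D)*D = 5*D**2)
S(W(-7, B(6))) - 253280 = 5*(24*(-7))**2 - 253280 = 5*(-168)**2 - 253280 = 5*28224 - 253280 = 141120 - 253280 = -112160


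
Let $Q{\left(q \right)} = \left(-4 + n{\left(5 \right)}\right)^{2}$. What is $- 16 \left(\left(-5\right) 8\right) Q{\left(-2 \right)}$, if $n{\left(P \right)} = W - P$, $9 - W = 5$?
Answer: $16000$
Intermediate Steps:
$W = 4$ ($W = 9 - 5 = 4$)
$n{\left(P \right)} = 4 - P$
$Q{\left(q \right)} = 25$ ($Q{\left(q \right)} = \left(-4 + \left(4 - 5\right)\right)^{2} = \left(-4 - 1\right)^{2} = \left(-5\right)^{2} = 25$)
$- 16 \left(\left(-5\right) 8\right) Q{\left(-2 \right)} = - 16 \left(\left(-5\right) 8\right) 25 = \left(-16\right) \left(-40\right) 25 = 640 \cdot 25 = 16000$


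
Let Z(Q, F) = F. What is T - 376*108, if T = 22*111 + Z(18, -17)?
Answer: -38183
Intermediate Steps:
T = 2425 (T = 22*111 - 17 = 2442 - 17 = 2425)
T - 376*108 = 2425 - 376*108 = 2425 - 40608 = -38183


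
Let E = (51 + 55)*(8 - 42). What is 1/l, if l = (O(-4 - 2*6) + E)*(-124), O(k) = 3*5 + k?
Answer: 1/447020 ≈ 2.2370e-6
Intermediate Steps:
O(k) = 15 + k
E = -3604 (E = 106*(-34) = -3604)
l = 447020 (l = ((15 + (-4 - 2*6)) - 3604)*(-124) = ((15 + (-4 - 12)) - 3604)*(-124) = ((15 - 16) - 3604)*(-124) = (-1 - 3604)*(-124) = -3605*(-124) = 447020)
1/l = 1/447020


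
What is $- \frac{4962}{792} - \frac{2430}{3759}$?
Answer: $- \frac{1143151}{165396} \approx -6.9116$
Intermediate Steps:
$- \frac{4962}{792} - \frac{2430}{3759} = \left(-4962\right) \frac{1}{792} - \frac{810}{1253} = - \frac{827}{132} - \frac{810}{1253} = - \frac{1143151}{165396}$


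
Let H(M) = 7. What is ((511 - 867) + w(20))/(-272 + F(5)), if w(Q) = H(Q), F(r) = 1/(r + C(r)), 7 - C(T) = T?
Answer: 2443/1903 ≈ 1.2838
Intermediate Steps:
C(T) = 7 - T
F(r) = 1/7 (F(r) = 1/(r + (7 - r)) = 1/7)
w(Q) = 7
((511 - 867) + w(20))/(-272 + F(5)) = ((511 - 867) + 7)/(-272 + 1/7) = (-356 + 7)/(-1903/7) = -349*(-7/1903) = 2443/1903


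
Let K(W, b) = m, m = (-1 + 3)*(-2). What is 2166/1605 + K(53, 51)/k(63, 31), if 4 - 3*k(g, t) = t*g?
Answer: 1413598/1042715 ≈ 1.3557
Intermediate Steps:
m = -4 (m = 2*(-2) = -4)
K(W, b) = -4
k(g, t) = 4/3 - g*t/3 (k(g, t) = 4/3 - t*g/3 = 4/3 - g*t/3)
2166/1605 + K(53, 51)/k(63, 31) = 2166/1605 - 4/(4/3 - 1/3*63*31) = 2166*(1/1605) - 4/(4/3 - 651) = 722/535 - 4/(-1949/3) = 722/535 - 4*(-3/1949) = 722/535 + 12/1949 = 1413598/1042715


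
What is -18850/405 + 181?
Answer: 10891/81 ≈ 134.46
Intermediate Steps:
-18850/405 + 181 = -58*65/81 + 181 = -3770/81 + 181 = 10891/81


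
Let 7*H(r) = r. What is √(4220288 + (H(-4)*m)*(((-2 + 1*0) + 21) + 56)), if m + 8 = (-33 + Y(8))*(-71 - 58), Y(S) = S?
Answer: 2*√50009603/7 ≈ 2020.5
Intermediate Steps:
H(r) = r/7
m = 3217 (m = -8 + (-33 + 8)*(-71 - 58) = -8 - 25*(-129) = -8 + 3225 = 3217)
√(4220288 + (H(-4)*m)*(((-2 + 1*0) + 21) + 56)) = √(4220288 + (((⅐)*(-4))*3217)*(((-2 + 1*0) + 21) + 56)) = √(4220288 + (-4/7*3217)*(((-2 + 0) + 21) + 56)) = √(4220288 - 12868*((-2 + 21) + 56)/7) = √(4220288 - 12868*(19 + 56)/7) = √(4220288 - 12868/7*75) = √(4220288 - 965100/7) = √(28576916/7) = 2*√50009603/7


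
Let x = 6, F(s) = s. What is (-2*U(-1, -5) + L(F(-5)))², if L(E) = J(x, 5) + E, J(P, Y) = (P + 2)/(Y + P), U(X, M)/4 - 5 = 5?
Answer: 859329/121 ≈ 7101.9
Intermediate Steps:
U(X, M) = 40 (U(X, M) = 20 + 4*5 = 20 + 20 = 40)
J(P, Y) = (2 + P)/(P + Y)
L(E) = 8/11 + E (L(E) = (2 + 6)/(6 + 5) + E = 8/11 + E)
(-2*U(-1, -5) + L(F(-5)))² = (-2*40 + (8/11 - 5))² = (-80 - 47/11)² = (-927/11)² = 859329/121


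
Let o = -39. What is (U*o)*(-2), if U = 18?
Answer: 1404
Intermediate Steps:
(U*o)*(-2) = (18*(-39))*(-2) = -702*(-2) = 1404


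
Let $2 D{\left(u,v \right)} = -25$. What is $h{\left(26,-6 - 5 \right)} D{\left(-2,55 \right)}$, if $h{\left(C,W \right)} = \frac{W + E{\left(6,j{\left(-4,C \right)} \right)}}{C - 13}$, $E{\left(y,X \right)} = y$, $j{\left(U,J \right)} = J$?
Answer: $\frac{125}{26} \approx 4.8077$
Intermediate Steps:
$D{\left(u,v \right)} = - \frac{25}{2}$ ($D{\left(u,v \right)} = \frac{1}{2} \left(-25\right) = - \frac{25}{2}$)
$h{\left(C,W \right)} = \frac{6 + W}{-13 + C}$ ($h{\left(C,W \right)} = \frac{W + 6}{C - 13} = \frac{6 + W}{-13 + C}$)
$h{\left(26,-6 - 5 \right)} D{\left(-2,55 \right)} = \frac{6 - 11}{-13 + 26} \left(- \frac{25}{2}\right) = \frac{6 - 11}{13} \left(- \frac{25}{2}\right) = \frac{1}{13} \left(-5\right) \left(- \frac{25}{2}\right) = \left(- \frac{5}{13}\right) \left(- \frac{25}{2}\right) = \frac{125}{26}$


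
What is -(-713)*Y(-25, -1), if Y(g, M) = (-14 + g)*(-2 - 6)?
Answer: 222456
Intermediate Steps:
Y(g, M) = 112 - 8*g (Y(g, M) = (-14 + g)*(-8) = 112 - 8*g)
-(-713)*Y(-25, -1) = -(-713)*(112 - 8*(-25)) = -(-713)*(112 + 200) = -(-713)*312 = -713*(-312) = 222456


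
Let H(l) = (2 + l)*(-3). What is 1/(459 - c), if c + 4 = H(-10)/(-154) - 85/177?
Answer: 13629/6318896 ≈ 0.0021569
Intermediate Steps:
H(l) = -6 - 3*l
c = -63185/13629 (c = -4 + ((-6 - 3*(-10))/(-154) - 85/177) = -4 + ((-6 + 30)*(-1/154) - 85*1/177) = -4 + (24*(-1/154) - 85/177) = -4 + (-12/77 - 85/177) = -4 - 8669/13629 = -63185/13629 ≈ -4.6361)
1/(459 - c) = 1/(459 - 1*(-63185/13629)) = 1/(459 + 63185/13629) = 1/(6318896/13629) = 13629/6318896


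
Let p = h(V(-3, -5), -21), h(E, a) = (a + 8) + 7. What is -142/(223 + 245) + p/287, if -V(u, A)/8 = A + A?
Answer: -21781/67158 ≈ -0.32432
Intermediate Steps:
V(u, A) = -16*A (V(u, A) = -8*(A + A) = -16*A)
h(E, a) = 15 + a (h(E, a) = (8 + a) + 7 = 15 + a)
p = -6 (p = 15 - 21 = -6)
-142/(223 + 245) + p/287 = -142/(223 + 245) - 6/287 = -142/468 - 6*1/287 = -142*1/468 - 6/287 = -71/234 - 6/287 = -21781/67158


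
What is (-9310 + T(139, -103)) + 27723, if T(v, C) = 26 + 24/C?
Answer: 1899193/103 ≈ 18439.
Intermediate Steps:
(-9310 + T(139, -103)) + 27723 = (-9310 + (26 + 24/(-103))) + 27723 = (-9310 + (26 + 24*(-1/103))) + 27723 = (-9310 + (26 - 24/103)) + 27723 = (-9310 + 2654/103) + 27723 = -956276/103 + 27723 = 1899193/103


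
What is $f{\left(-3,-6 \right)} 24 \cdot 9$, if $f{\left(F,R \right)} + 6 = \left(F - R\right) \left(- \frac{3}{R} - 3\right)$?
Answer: $-2916$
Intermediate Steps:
$f{\left(F,R \right)} = -6 + \left(-3 - \frac{3}{R}\right) \left(F - R\right)$ ($f{\left(F,R \right)} = -6 + \left(F - R\right) \left(- \frac{3}{R} - 3\right) = -6 + \left(F - R\right) \left(-3 - \frac{3}{R}\right) = -6 + \left(-3 - \frac{3}{R}\right) \left(F - R\right)$)
$f{\left(-3,-6 \right)} 24 \cdot 9 = \left(-3 - -9 + 3 \left(-6\right) - - \frac{9}{-6}\right) 24 \cdot 9 = \left(-3 + 9 - 18 - \left(-9\right) \left(- \frac{1}{6}\right)\right) 24 \cdot 9 = \left(-3 + 9 - 18 - \frac{3}{2}\right) 24 \cdot 9 = \left(- \frac{27}{2}\right) 24 \cdot 9 = \left(-324\right) 9 = -2916$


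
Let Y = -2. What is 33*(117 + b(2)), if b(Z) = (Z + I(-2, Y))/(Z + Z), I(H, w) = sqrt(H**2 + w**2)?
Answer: 7755/2 + 33*sqrt(2)/2 ≈ 3900.8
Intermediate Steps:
b(Z) = (Z + 2*sqrt(2))/(2*Z) (b(Z) = (Z + sqrt((-2)**2 + (-2)**2))/(Z + Z) = (Z + sqrt(4 + 4))/((2*Z)) = (Z + sqrt(8))*(1/(2*Z)) = (Z + 2*sqrt(2))*(1/(2*Z)) = (Z + 2*sqrt(2))/(2*Z))
33*(117 + b(2)) = 33*(117 + (sqrt(2) + (1/2)*2)/2) = 33*(117 + (sqrt(2) + 1)/2) = 33*(117 + (1 + sqrt(2))/2) = 33*(117 + (1/2 + sqrt(2)/2)) = 33*(235/2 + sqrt(2)/2) = 7755/2 + 33*sqrt(2)/2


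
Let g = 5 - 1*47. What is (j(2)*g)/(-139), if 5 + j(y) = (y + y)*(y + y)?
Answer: 462/139 ≈ 3.3237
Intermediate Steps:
g = -42 (g = 5 - 47 = -42)
j(y) = -5 + 4*y**2 (j(y) = -5 + (y + y)*(y + y) = -5 + (2*y)*(2*y) = -5 + 4*y**2)
(j(2)*g)/(-139) = ((-5 + 4*2**2)*(-42))/(-139) = ((-5 + 4*4)*(-42))*(-1/139) = ((-5 + 16)*(-42))*(-1/139) = (11*(-42))*(-1/139) = -462*(-1/139) = 462/139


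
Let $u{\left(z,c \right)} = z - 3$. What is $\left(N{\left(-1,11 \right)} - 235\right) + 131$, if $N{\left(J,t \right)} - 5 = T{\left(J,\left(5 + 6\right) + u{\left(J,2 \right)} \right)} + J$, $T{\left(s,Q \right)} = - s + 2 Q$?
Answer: $-85$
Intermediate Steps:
$u{\left(z,c \right)} = -3 + z$ ($u{\left(z,c \right)} = z - 3 = -3 + z$)
$N{\left(J,t \right)} = 21 + 2 J$ ($N{\left(J,t \right)} = 5 - - 2 \left(\left(5 + 6\right) + \left(-3 + J\right)\right) = 5 - - 2 \left(11 + \left(-3 + J\right)\right) = 5 + \left(\left(- J + 2 \left(8 + J\right)\right) + J\right) = 5 + \left(\left(- J + \left(16 + 2 J\right)\right) + J\right) = 5 + \left(\left(16 + J\right) + J\right) = 5 + \left(16 + 2 J\right) = 21 + 2 J$)
$\left(N{\left(-1,11 \right)} - 235\right) + 131 = \left(\left(21 + 2 \left(-1\right)\right) - 235\right) + 131 = \left(\left(21 - 2\right) - 235\right) + 131 = \left(19 - 235\right) + 131 = -216 + 131 = -85$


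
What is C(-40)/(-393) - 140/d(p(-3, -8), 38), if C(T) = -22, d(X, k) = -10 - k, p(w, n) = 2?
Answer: 4673/1572 ≈ 2.9726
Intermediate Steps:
C(-40)/(-393) - 140/d(p(-3, -8), 38) = -22/(-393) - 140/(-10 - 1*38) = -22*(-1/393) - 140/(-10 - 38) = 22/393 - 140/(-48) = 22/393 - 140*(-1/48) = 22/393 + 35/12 = 4673/1572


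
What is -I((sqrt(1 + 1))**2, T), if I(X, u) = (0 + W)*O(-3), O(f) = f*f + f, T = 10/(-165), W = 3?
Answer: -18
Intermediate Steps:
T = -2/33 (T = 10*(-1/165) = -2/33 ≈ -0.060606)
O(f) = f + f**2 (O(f) = f**2 + f = f + f**2)
I(X, u) = 18 (I(X, u) = (0 + 3)*(-3*(1 - 3)) = 3*(-3*(-2)) = 3*6 = 18)
-I((sqrt(1 + 1))**2, T) = -1*18 = -18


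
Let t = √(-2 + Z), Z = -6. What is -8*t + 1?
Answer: 1 - 16*I*√2 ≈ 1.0 - 22.627*I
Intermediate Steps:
t = 2*I*√2 (t = √(-2 - 6) = √(-8) = 2*I*√2 ≈ 2.8284*I)
-8*t + 1 = -16*I*√2 + 1 = 1 - 16*I*√2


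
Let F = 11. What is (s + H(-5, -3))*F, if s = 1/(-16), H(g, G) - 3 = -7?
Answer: -715/16 ≈ -44.688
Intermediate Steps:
H(g, G) = -4 (H(g, G) = 3 - 7 = -4)
s = -1/16 ≈ -0.062500
(s + H(-5, -3))*F = (-1/16 - 4)*11 = -65/16*11 = -715/16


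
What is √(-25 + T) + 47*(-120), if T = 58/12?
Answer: -5640 + 11*I*√6/6 ≈ -5640.0 + 4.4907*I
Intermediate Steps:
T = 29/6 (T = 58*(1/12) = 29/6 ≈ 4.8333)
√(-25 + T) + 47*(-120) = √(-25 + 29/6) + 47*(-120) = √(-121/6) - 5640 = 11*I*√6/6 - 5640 = -5640 + 11*I*√6/6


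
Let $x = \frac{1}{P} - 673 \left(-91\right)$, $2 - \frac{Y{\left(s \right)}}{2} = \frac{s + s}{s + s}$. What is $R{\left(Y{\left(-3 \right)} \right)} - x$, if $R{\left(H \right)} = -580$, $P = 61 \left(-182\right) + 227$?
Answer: $- \frac{672325124}{10875} \approx -61823.0$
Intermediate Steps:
$P = -10875$ ($P = -11102 + 227 = -10875$)
$Y{\left(s \right)} = 2$ ($Y{\left(s \right)} = 4 - 2 \frac{s + s}{s + s} = 4 - 2 \frac{2 s}{2 s} = 4 - 2 \cdot 2 s \frac{1}{2 s} = 4 - 2 = 2$)
$x = \frac{666017624}{10875}$ ($x = \frac{1}{-10875} - 673 \left(-91\right) = - \frac{1}{10875} - -61243 = - \frac{1}{10875} + 61243 = \frac{666017624}{10875} \approx 61243.0$)
$R{\left(Y{\left(-3 \right)} \right)} - x = -580 - \frac{666017624}{10875} = - \frac{672325124}{10875}$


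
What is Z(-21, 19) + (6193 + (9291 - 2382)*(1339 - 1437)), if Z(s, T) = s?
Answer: -670910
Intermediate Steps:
Z(-21, 19) + (6193 + (9291 - 2382)*(1339 - 1437)) = -21 + (6193 + (9291 - 2382)*(1339 - 1437)) = -21 + (6193 + 6909*(-98)) = -21 + (6193 - 677082) = -21 - 670889 = -670910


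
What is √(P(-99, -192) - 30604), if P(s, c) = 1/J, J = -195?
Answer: I*√1163717295/195 ≈ 174.94*I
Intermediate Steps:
P(s, c) = -1/195 (P(s, c) = 1/(-195) = -1/195)
√(P(-99, -192) - 30604) = √(-1/195 - 30604) = √(-5967781/195) = I*√1163717295/195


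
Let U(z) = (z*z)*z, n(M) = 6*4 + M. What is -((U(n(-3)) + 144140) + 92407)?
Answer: -245808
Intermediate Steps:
n(M) = 24 + M
U(z) = z³ (U(z) = z²*z = z³)
-((U(n(-3)) + 144140) + 92407) = -(((24 - 3)³ + 144140) + 92407) = -((21³ + 144140) + 92407) = -((9261 + 144140) + 92407) = -(153401 + 92407) = -1*245808 = -245808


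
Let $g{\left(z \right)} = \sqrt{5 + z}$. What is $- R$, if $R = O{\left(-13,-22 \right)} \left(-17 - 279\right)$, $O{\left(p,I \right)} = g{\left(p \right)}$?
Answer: $592 i \sqrt{2} \approx 837.21 i$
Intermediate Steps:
$O{\left(p,I \right)} = \sqrt{5 + p}$
$R = - 592 i \sqrt{2}$ ($R = \sqrt{5 - 13} \left(-17 - 279\right) = \sqrt{-8} \left(-296\right) = 2 i \sqrt{2} \left(-296\right) = - 592 i \sqrt{2} \approx - 837.21 i$)
$- R = - \left(-592\right) i \sqrt{2} = 592 i \sqrt{2}$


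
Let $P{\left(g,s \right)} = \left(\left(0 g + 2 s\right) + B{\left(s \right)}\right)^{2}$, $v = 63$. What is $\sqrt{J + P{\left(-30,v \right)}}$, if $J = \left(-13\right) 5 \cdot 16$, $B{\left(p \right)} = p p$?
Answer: $\sqrt{16767985} \approx 4094.9$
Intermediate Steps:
$B{\left(p \right)} = p^{2}$
$P{\left(g,s \right)} = \left(s^{2} + 2 s\right)^{2}$ ($P{\left(g,s \right)} = \left(\left(0 g + 2 s\right) + s^{2}\right)^{2} = \left(\left(0 + 2 s\right) + s^{2}\right)^{2} = \left(2 s + s^{2}\right)^{2} = \left(s^{2} + 2 s\right)^{2}$)
$J = -1040$ ($J = \left(-65\right) 16 = -1040$)
$\sqrt{J + P{\left(-30,v \right)}} = \sqrt{-1040 + 63^{2} \left(2 + 63\right)^{2}} = \sqrt{-1040 + 3969 \cdot 65^{2}} = \sqrt{-1040 + 3969 \cdot 4225} = \sqrt{-1040 + 16769025} = \sqrt{16767985}$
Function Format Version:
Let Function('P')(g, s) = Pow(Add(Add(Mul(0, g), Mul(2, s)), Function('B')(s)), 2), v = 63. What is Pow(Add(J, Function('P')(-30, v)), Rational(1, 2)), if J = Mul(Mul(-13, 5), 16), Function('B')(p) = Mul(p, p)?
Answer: Pow(16767985, Rational(1, 2)) ≈ 4094.9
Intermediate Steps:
Function('B')(p) = Pow(p, 2)
Function('P')(g, s) = Pow(Add(Pow(s, 2), Mul(2, s)), 2) (Function('P')(g, s) = Pow(Add(Add(Mul(0, g), Mul(2, s)), Pow(s, 2)), 2) = Pow(Add(Add(0, Mul(2, s)), Pow(s, 2)), 2) = Pow(Add(Mul(2, s), Pow(s, 2)), 2) = Pow(Add(Pow(s, 2), Mul(2, s)), 2))
J = -1040 (J = Mul(-65, 16) = -1040)
Pow(Add(J, Function('P')(-30, v)), Rational(1, 2)) = Pow(Add(-1040, Mul(Pow(63, 2), Pow(Add(2, 63), 2))), Rational(1, 2)) = Pow(Add(-1040, Mul(3969, Pow(65, 2))), Rational(1, 2)) = Pow(Add(-1040, Mul(3969, 4225)), Rational(1, 2)) = Pow(Add(-1040, 16769025), Rational(1, 2)) = Pow(16767985, Rational(1, 2))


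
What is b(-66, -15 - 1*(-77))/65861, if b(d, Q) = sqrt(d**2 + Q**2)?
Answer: 10*sqrt(82)/65861 ≈ 0.0013749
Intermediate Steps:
b(d, Q) = sqrt(Q**2 + d**2)
b(-66, -15 - 1*(-77))/65861 = sqrt((-15 - 1*(-77))**2 + (-66)**2)/65861 = sqrt((-15 + 77)**2 + 4356)*(1/65861) = sqrt(62**2 + 4356)*(1/65861) = sqrt(3844 + 4356)*(1/65861) = sqrt(8200)*(1/65861) = (10*sqrt(82))*(1/65861) = 10*sqrt(82)/65861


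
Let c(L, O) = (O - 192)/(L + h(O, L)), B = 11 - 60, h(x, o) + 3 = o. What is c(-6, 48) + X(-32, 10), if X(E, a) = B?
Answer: -197/5 ≈ -39.400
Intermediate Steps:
h(x, o) = -3 + o
B = -49
c(L, O) = (-192 + O)/(-3 + 2*L) (c(L, O) = (O - 192)/(L + (-3 + L)) = (-192 + O)/(-3 + 2*L))
X(E, a) = -49
c(-6, 48) + X(-32, 10) = (-192 + 48)/(-3 + 2*(-6)) - 49 = -144/(-3 - 12) - 49 = -144/(-15) - 49 = -1/15*(-144) - 49 = 48/5 - 49 = -197/5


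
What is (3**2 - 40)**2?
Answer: 961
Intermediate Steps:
(3**2 - 40)**2 = (9 - 40)**2 = (-31)**2 = 961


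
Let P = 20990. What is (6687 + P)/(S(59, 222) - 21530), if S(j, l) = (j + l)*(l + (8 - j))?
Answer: 27677/26521 ≈ 1.0436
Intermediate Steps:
S(j, l) = (j + l)*(8 + l - j)
(6687 + P)/(S(59, 222) - 21530) = (6687 + 20990)/((222**2 - 1*59**2 + 8*59 + 8*222) - 21530) = 27677/((49284 - 1*3481 + 472 + 1776) - 21530) = 27677/((49284 - 3481 + 472 + 1776) - 21530) = 27677/(48051 - 21530) = 27677/26521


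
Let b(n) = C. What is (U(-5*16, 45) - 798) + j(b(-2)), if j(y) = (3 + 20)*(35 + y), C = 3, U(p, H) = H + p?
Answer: 41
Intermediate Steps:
b(n) = 3
j(y) = 805 + 23*y (j(y) = 23*(35 + y) = 805 + 23*y)
(U(-5*16, 45) - 798) + j(b(-2)) = ((45 - 5*16) - 798) + (805 + 23*3) = ((45 - 80) - 798) + (805 + 69) = (-35 - 798) + 874 = -833 + 874 = 41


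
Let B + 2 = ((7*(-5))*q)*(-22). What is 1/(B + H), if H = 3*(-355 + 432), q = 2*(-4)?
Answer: -1/5931 ≈ -0.00016861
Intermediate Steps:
q = -8
B = -6162 (B = -2 + ((7*(-5))*(-8))*(-22) = -2 - 35*(-8)*(-22) = -2 + 280*(-22) = -2 - 6160 = -6162)
H = 231 (H = 3*77 = 231)
1/(B + H) = 1/(-6162 + 231) = 1/(-5931) = -1/5931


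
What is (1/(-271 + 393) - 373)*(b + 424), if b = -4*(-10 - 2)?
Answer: -10739180/61 ≈ -1.7605e+5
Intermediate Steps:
b = 48 (b = -4*(-12) = 48)
(1/(-271 + 393) - 373)*(b + 424) = (1/(-271 + 393) - 373)*(48 + 424) = (1/122 - 373)*472 = -45505/122*472 = -10739180/61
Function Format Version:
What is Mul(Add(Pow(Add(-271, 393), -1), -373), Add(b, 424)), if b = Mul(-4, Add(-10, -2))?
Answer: Rational(-10739180, 61) ≈ -1.7605e+5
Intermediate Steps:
b = 48 (b = Mul(-4, -12) = 48)
Mul(Add(Pow(Add(-271, 393), -1), -373), Add(b, 424)) = Mul(Add(Pow(Add(-271, 393), -1), -373), Add(48, 424)) = Mul(Add(Pow(122, -1), -373), 472) = Mul(Add(Rational(1, 122), -373), 472) = Mul(Rational(-45505, 122), 472) = Rational(-10739180, 61)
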